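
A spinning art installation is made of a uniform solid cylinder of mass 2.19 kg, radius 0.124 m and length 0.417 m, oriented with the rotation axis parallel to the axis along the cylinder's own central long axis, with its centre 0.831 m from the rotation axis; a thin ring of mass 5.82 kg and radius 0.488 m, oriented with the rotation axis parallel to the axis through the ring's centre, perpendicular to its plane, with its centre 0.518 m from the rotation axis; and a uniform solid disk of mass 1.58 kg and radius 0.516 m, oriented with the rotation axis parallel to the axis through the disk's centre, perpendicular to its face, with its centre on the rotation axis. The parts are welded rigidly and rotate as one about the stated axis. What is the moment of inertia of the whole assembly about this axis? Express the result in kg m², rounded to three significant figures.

4.69

Solid cylinder: I_cm = (1/2)MR² = (1/2)(2.19)(0.124)² = 0.016837 kg m²; centre at d = 0.831 m, so the parallel axis theorem gives I = 0.016837 + (2.19)(0.831)² = 1.5292 kg m².
Thin ring: I_cm = MR² = (5.82)(0.488)² = 1.386 kg m²; centre at d = 0.518 m, so the parallel axis theorem gives I = 1.386 + (5.82)(0.518)² = 2.9476 kg m².
Solid disk: I_cm = (1/2)MR² = (1/2)(1.58)(0.516)² = 0.21034 kg m²; axis through the centre, so I = 0.21034 kg m².
Total I = 1.5292 + 2.9476 + 0.21034 = 4.6872 kg m².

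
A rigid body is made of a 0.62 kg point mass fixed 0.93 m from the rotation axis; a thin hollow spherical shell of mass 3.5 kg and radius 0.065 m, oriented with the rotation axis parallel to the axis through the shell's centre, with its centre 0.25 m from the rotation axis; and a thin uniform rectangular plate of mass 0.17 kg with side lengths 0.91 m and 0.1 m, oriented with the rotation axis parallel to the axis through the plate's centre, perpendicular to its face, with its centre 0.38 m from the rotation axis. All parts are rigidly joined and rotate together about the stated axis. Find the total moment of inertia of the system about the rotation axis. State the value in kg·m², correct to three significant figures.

0.801

Point mass: I_cm = 0; centre at d = 0.93 m, so the parallel axis theorem gives I = 0 + (0.62)(0.93)² = 0.53624 kg·m².
Spherical shell: I_cm = (2/3)MR² = (2/3)(3.5)(0.065)² = 0.0098583 kg·m²; centre at d = 0.25 m, so the parallel axis theorem gives I = 0.0098583 + (3.5)(0.25)² = 0.22861 kg·m².
Rectangular plate: I_cm = (1/12)M(a²+b²) = (1/12)(0.17)[(0.91)² + (0.1)²] = 0.011873 kg·m²; centre at d = 0.38 m, so the parallel axis theorem gives I = 0.011873 + (0.17)(0.38)² = 0.036421 kg·m².
Total I = 0.53624 + 0.22861 + 0.036421 = 0.80127 kg·m².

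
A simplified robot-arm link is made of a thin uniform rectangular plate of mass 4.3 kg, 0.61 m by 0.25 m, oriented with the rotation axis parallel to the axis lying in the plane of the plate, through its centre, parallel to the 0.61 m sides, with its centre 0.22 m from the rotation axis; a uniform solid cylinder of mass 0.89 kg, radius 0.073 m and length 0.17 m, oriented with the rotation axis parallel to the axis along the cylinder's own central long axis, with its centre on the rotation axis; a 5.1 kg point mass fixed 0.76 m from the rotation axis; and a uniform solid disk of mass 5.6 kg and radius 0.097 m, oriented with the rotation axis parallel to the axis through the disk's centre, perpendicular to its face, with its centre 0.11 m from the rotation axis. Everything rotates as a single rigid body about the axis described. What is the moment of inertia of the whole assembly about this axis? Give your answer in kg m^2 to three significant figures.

Rectangular plate: I_cm = (1/12)Mb² = (1/12)(4.3)(0.25)² = 0.022396 kg m^2; centre at d = 0.22 m, so the parallel axis theorem gives I = 0.022396 + (4.3)(0.22)² = 0.23052 kg m^2.
Solid cylinder: I_cm = (1/2)MR² = (1/2)(0.89)(0.073)² = 0.0023714 kg m^2; axis through the centre, so I = 0.0023714 kg m^2.
Point mass: I_cm = 0; centre at d = 0.76 m, so the parallel axis theorem gives I = 0 + (5.1)(0.76)² = 2.9458 kg m^2.
Solid disk: I_cm = (1/2)MR² = (1/2)(5.6)(0.097)² = 0.026345 kg m^2; centre at d = 0.11 m, so the parallel axis theorem gives I = 0.026345 + (5.6)(0.11)² = 0.094105 kg m^2.
Total I = 0.23052 + 0.0023714 + 2.9458 + 0.094105 = 3.2728 kg m^2.

3.27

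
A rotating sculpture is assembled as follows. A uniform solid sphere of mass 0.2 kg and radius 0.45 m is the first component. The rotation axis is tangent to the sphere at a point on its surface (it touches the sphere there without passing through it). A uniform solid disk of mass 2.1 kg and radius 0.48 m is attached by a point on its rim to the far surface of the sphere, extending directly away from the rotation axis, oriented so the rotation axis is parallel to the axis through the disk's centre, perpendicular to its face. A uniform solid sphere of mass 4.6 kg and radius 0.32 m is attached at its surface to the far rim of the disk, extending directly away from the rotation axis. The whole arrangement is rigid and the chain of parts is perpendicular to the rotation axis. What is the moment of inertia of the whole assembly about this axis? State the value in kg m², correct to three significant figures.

26.3

Solid sphere: I_cm = (2/5)MR² = (2/5)(0.2)(0.45)² = 0.0162 kg m²; centre at d = 0.45 m, so I = I_cm + Md² gives I = 0.0162 + (0.2)(0.45)² = 0.0567 kg m².
Solid disk: I_cm = (1/2)MR² = (1/2)(2.1)(0.48)² = 0.24192 kg m²; centre at d = 0.45 + 0.45 + 0.48 = 1.38 m, so I = I_cm + Md² gives I = 0.24192 + (2.1)(1.38)² = 4.2412 kg m².
Solid sphere: I_cm = (2/5)MR² = (2/5)(4.6)(0.32)² = 0.18842 kg m²; centre at d = 0.45 + 0.45 + 0.48 + 0.48 + 0.32 = 2.18 m, so I = I_cm + Md² gives I = 0.18842 + (4.6)(2.18)² = 22.049 kg m².
Total I = 0.0567 + 4.2412 + 22.049 = 26.347 kg m².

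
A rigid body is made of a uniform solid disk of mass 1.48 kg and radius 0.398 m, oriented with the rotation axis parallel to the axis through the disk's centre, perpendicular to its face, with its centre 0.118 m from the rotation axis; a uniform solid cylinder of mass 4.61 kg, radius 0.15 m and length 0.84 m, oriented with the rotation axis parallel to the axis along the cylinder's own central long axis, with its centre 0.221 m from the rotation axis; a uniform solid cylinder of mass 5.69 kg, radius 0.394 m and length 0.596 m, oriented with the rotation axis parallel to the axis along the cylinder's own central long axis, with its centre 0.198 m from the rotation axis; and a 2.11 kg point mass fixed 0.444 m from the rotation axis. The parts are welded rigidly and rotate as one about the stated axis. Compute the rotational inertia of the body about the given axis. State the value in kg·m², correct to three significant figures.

1.50

Solid disk: I_cm = (1/2)MR² = (1/2)(1.48)(0.398)² = 0.11722 kg·m²; centre at d = 0.118 m, so I = I_cm + Md² gives I = 0.11722 + (1.48)(0.118)² = 0.13783 kg·m².
Solid cylinder: I_cm = (1/2)MR² = (1/2)(4.61)(0.15)² = 0.051862 kg·m²; centre at d = 0.221 m, so I = I_cm + Md² gives I = 0.051862 + (4.61)(0.221)² = 0.27702 kg·m².
Solid cylinder: I_cm = (1/2)MR² = (1/2)(5.69)(0.394)² = 0.44165 kg·m²; centre at d = 0.198 m, so I = I_cm + Md² gives I = 0.44165 + (5.69)(0.198)² = 0.66472 kg·m².
Point mass: I_cm = 0; centre at d = 0.444 m, so I = I_cm + Md² gives I = 0 + (2.11)(0.444)² = 0.41596 kg·m².
Total I = 0.13783 + 0.27702 + 0.66472 + 0.41596 = 1.4955 kg·m².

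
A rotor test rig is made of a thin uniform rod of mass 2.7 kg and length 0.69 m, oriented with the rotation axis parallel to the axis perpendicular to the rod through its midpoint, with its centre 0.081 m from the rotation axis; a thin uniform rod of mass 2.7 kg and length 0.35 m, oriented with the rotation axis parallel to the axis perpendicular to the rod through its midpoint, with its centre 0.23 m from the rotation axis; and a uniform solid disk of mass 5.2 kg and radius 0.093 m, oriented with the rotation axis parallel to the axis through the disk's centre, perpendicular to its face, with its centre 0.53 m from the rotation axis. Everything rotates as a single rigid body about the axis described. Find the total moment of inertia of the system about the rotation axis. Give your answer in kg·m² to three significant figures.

Thin rod: I_cm = (1/12)ML² = (1/12)(2.7)(0.69)² = 0.10712 kg·m²; centre at d = 0.081 m, so the parallel axis theorem gives I = 0.10712 + (2.7)(0.081)² = 0.12484 kg·m².
Thin rod: I_cm = (1/12)ML² = (1/12)(2.7)(0.35)² = 0.027562 kg·m²; centre at d = 0.23 m, so the parallel axis theorem gives I = 0.027562 + (2.7)(0.23)² = 0.17039 kg·m².
Solid disk: I_cm = (1/2)MR² = (1/2)(5.2)(0.093)² = 0.022487 kg·m²; centre at d = 0.53 m, so the parallel axis theorem gives I = 0.022487 + (5.2)(0.53)² = 1.4832 kg·m².
Total I = 0.12484 + 0.17039 + 1.4832 = 1.7784 kg·m².

1.78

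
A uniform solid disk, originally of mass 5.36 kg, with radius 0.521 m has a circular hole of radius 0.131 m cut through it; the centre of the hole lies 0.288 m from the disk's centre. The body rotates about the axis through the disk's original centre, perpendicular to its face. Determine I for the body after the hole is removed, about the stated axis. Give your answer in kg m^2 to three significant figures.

Unpierced body about its centre: I₀ = (1/2)MR² = (1/2)(5.36)(0.521)² = 0.72746 kg m^2.
The removed disk has mass m = M·(r/R)² = (5.36)(0.131/0.521)² = 0.33887 kg (same uniform areal density).
Its moment of inertia about the rotation axis (parallel-axis theorem): I_hole = (1/2)mr² + md² = (1/2)(0.33887)(0.131)² + (0.33887)(0.288)² = 0.031015 kg m^2.
Treating the hole as negative mass, I = I₀ − I_hole = 0.72746 − 0.031015 = 0.69645 kg m^2.

0.696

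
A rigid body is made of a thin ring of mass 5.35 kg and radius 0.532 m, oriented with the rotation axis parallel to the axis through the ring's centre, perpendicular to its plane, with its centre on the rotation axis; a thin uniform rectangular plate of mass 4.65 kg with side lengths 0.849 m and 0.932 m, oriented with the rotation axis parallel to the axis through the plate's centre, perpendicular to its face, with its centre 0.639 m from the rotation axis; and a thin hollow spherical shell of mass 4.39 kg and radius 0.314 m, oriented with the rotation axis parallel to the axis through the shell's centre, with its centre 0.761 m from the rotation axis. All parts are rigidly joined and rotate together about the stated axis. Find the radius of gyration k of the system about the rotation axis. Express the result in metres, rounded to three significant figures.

0.690

Thin ring: I_cm = MR² = (5.35)(0.532)² = 1.5142 kg·m²; axis through the centre, so I = 1.5142 kg·m².
Rectangular plate: I_cm = (1/12)M(a²+b²) = (1/12)(4.65)[(0.849)² + (0.932)²] = 0.6159 kg·m²; centre at d = 0.639 m, so I = I_cm + Md² gives I = 0.6159 + (4.65)(0.639)² = 2.5146 kg·m².
Spherical shell: I_cm = (2/3)MR² = (2/3)(4.39)(0.314)² = 0.28856 kg·m²; centre at d = 0.761 m, so I = I_cm + Md² gives I = 0.28856 + (4.39)(0.761)² = 2.8309 kg·m².
Total I = 6.8597 kg·m²; total mass M = 14.39 kg.
k = √(I/M) = √(6.8597/14.39) = 0.69043 m.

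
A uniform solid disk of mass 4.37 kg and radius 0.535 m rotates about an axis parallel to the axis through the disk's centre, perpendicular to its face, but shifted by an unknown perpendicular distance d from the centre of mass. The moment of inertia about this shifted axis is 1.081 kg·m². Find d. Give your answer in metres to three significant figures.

About the centre-of-mass axis, I_cm = (1/2)MR² = (1/2)(4.37)(0.535)² = 0.6254 kg·m².
Parallel axis theorem: I = I_cm + Md², so Md² = 1.081 − 0.6254 = 0.4556 kg·m².
d = √(0.4556 / 4.37) = 0.32289 m.

0.323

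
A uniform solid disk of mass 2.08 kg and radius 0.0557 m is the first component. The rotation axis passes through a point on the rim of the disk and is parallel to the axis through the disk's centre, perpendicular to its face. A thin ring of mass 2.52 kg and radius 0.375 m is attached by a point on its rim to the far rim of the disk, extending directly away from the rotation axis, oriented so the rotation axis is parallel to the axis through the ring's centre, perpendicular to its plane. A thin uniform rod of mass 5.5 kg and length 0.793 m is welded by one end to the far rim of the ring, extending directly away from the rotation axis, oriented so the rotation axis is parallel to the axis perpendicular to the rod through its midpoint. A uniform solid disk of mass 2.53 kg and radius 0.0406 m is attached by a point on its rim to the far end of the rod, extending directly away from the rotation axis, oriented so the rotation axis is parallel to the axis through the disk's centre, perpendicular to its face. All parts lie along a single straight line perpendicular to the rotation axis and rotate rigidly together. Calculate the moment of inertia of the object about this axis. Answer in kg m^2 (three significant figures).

Solid disk: I_cm = (1/2)MR² = (1/2)(2.08)(0.0557)² = 0.0032266 kg m^2; centre at d = 0.0557 m, so the parallel axis theorem gives I = 0.0032266 + (2.08)(0.0557)² = 0.0096798 kg m^2.
Thin ring: I_cm = MR² = (2.52)(0.375)² = 0.35437 kg m^2; centre at d = 0.0557 + 0.0557 + 0.375 = 0.4864 m, so the parallel axis theorem gives I = 0.35437 + (2.52)(0.4864)² = 0.95057 kg m^2.
Thin rod: I_cm = (1/12)ML² = (1/12)(5.5)(0.793)² = 0.28822 kg m^2; centre at d = 0.0557 + 0.0557 + 0.375 + 0.375 + 0.3965 = 1.2579 m, so the parallel axis theorem gives I = 0.28822 + (5.5)(1.2579)² = 8.9909 kg m^2.
Solid disk: I_cm = (1/2)MR² = (1/2)(2.53)(0.0406)² = 0.0020852 kg m^2; centre at d = 0.0557 + 0.0557 + 0.375 + 0.375 + 0.3965 + 0.3965 + 0.0406 = 1.695 m, so the parallel axis theorem gives I = 0.0020852 + (2.53)(1.695)² = 7.2708 kg m^2.
Total I = 0.0096798 + 0.95057 + 8.9909 + 7.2708 = 17.222 kg m^2.

17.2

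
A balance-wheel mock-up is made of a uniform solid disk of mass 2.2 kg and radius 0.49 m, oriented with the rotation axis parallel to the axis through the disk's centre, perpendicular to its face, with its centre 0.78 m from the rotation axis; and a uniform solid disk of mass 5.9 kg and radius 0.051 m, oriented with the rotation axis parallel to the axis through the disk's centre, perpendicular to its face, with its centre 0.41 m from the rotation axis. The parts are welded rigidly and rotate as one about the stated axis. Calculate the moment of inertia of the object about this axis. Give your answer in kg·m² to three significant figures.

Solid disk: I_cm = (1/2)MR² = (1/2)(2.2)(0.49)² = 0.26411 kg·m²; centre at d = 0.78 m, so I = I_cm + Md² gives I = 0.26411 + (2.2)(0.78)² = 1.6026 kg·m².
Solid disk: I_cm = (1/2)MR² = (1/2)(5.9)(0.051)² = 0.0076729 kg·m²; centre at d = 0.41 m, so I = I_cm + Md² gives I = 0.0076729 + (5.9)(0.41)² = 0.99946 kg·m².
Total I = 1.6026 + 0.99946 = 2.6021 kg·m².

2.60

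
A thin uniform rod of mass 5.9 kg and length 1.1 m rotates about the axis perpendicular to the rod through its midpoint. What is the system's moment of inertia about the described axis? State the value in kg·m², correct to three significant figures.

I_cm = (1/12)ML² = (1/12)(5.9)(1.1)² = 0.59492 kg·m²; axis through the centre, so I = 0.59492 kg·m².

0.595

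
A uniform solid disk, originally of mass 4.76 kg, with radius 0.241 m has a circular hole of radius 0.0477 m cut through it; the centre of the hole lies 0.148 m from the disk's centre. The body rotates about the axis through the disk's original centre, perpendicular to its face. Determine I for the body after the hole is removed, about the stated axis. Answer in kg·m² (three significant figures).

0.134

Unpierced body about its centre: I₀ = (1/2)MR² = (1/2)(4.76)(0.241)² = 0.13823 kg·m².
The removed disk has mass m = M·(r/R)² = (4.76)(0.0477/0.241)² = 0.18647 kg (same uniform areal density).
Its moment of inertia about the rotation axis (parallel-axis theorem): I_hole = (1/2)mr² + md² = (1/2)(0.18647)(0.0477)² + (0.18647)(0.148)² = 0.0042966 kg·m².
Treating the hole as negative mass, I = I₀ − I_hole = 0.13823 − 0.0042966 = 0.13394 kg·m².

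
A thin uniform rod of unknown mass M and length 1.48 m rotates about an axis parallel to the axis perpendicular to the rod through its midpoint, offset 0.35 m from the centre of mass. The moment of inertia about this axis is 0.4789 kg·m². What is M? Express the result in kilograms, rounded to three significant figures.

1.57

I = I_cm + Md² = (1/12)ML² + Md² = M·[0.0833333·(1.48)² + (0.35)²] = M·0.30503.
So M = 0.4789 / 0.30503 = 1.57 kg.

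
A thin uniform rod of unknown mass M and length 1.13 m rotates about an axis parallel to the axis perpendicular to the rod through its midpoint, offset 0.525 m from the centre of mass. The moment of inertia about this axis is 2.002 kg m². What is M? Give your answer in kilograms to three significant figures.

I = I_cm + Md² = (1/12)ML² + Md² = M·[0.0833333·(1.13)² + (0.525)²] = M·0.38203.
So M = 2.002 / 0.38203 = 5.2404 kg.

5.24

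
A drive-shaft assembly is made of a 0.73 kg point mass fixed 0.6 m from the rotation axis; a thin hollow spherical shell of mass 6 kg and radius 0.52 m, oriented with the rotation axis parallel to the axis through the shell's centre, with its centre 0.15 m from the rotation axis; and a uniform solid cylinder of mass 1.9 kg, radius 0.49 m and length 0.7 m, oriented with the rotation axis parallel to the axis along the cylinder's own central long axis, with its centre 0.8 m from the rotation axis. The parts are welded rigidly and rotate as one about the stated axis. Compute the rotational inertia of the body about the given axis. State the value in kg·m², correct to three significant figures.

2.92

Point mass: I_cm = 0; centre at d = 0.6 m, so I = I_cm + Md² gives I = 0 + (0.73)(0.6)² = 0.2628 kg·m².
Spherical shell: I_cm = (2/3)MR² = (2/3)(6)(0.52)² = 1.0816 kg·m²; centre at d = 0.15 m, so I = I_cm + Md² gives I = 1.0816 + (6)(0.15)² = 1.2166 kg·m².
Solid cylinder: I_cm = (1/2)MR² = (1/2)(1.9)(0.49)² = 0.22809 kg·m²; centre at d = 0.8 m, so I = I_cm + Md² gives I = 0.22809 + (1.9)(0.8)² = 1.4441 kg·m².
Total I = 0.2628 + 1.2166 + 1.4441 = 2.9235 kg·m².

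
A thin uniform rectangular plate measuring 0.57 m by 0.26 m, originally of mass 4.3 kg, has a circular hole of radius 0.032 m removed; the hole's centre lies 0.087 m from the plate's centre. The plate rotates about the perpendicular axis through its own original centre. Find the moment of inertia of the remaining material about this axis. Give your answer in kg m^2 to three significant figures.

0.140

Unpierced body about its centre: I₀ = (1/12)M(a²+b²) = (1/12)(4.3)[(0.57)² + (0.26)²] = 0.14065 kg m^2.
The removed disk has mass m = M·πr²/(ab) = (4.3)·π(0.032)²/(0.57·0.26) = 0.09334 kg (same uniform areal density).
Its moment of inertia about the rotation axis (parallel-axis theorem): I_hole = (1/2)mr² + md² = (1/2)(0.09334)(0.032)² + (0.09334)(0.087)² = 0.00075428 kg m^2.
Treating the hole as negative mass, I = I₀ − I_hole = 0.14065 − 0.00075428 = 0.13989 kg m^2.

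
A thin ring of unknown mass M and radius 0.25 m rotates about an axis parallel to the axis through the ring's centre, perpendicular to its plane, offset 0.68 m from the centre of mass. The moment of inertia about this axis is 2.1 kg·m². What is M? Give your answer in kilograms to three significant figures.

4.00

I = I_cm + Md² = MR² + Md² = M·[1·(0.25)² + (0.68)²] = M·0.5249.
So M = 2.1 / 0.5249 = 4.0008 kg.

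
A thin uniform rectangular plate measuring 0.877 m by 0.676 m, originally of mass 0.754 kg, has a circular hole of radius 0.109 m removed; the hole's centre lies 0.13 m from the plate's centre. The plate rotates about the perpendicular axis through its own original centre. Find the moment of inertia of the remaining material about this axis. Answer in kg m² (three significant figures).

0.0760

Unpierced body about its centre: I₀ = (1/12)M(a²+b²) = (1/12)(0.754)[(0.877)² + (0.676)²] = 0.07704 kg m².
The removed disk has mass m = M·πr²/(ab) = (0.754)·π(0.109)²/(0.877·0.676) = 0.047471 kg (same uniform areal density).
Its moment of inertia about the rotation axis (parallel-axis theorem): I_hole = (1/2)mr² + md² = (1/2)(0.047471)(0.109)² + (0.047471)(0.13)² = 0.0010843 kg m².
Treating the hole as negative mass, I = I₀ − I_hole = 0.07704 − 0.0010843 = 0.075956 kg m².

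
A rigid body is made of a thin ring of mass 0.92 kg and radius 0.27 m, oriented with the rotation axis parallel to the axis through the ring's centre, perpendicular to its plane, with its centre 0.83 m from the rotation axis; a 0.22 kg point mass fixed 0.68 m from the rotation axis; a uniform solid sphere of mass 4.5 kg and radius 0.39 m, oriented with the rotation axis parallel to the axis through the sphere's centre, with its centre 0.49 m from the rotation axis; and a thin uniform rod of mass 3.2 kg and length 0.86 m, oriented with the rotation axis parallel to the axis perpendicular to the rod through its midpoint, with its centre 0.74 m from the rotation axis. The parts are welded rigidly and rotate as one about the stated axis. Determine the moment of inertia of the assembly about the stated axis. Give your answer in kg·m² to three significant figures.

Thin ring: I_cm = MR² = (0.92)(0.27)² = 0.067068 kg·m²; centre at d = 0.83 m, so I = I_cm + Md² gives I = 0.067068 + (0.92)(0.83)² = 0.70086 kg·m².
Point mass: I_cm = 0; centre at d = 0.68 m, so I = I_cm + Md² gives I = 0 + (0.22)(0.68)² = 0.10173 kg·m².
Solid sphere: I_cm = (2/5)MR² = (2/5)(4.5)(0.39)² = 0.27378 kg·m²; centre at d = 0.49 m, so I = I_cm + Md² gives I = 0.27378 + (4.5)(0.49)² = 1.3542 kg·m².
Thin rod: I_cm = (1/12)ML² = (1/12)(3.2)(0.86)² = 0.19723 kg·m²; centre at d = 0.74 m, so I = I_cm + Md² gives I = 0.19723 + (3.2)(0.74)² = 1.9495 kg·m².
Total I = 0.70086 + 0.10173 + 1.3542 + 1.9495 = 4.1064 kg·m².

4.11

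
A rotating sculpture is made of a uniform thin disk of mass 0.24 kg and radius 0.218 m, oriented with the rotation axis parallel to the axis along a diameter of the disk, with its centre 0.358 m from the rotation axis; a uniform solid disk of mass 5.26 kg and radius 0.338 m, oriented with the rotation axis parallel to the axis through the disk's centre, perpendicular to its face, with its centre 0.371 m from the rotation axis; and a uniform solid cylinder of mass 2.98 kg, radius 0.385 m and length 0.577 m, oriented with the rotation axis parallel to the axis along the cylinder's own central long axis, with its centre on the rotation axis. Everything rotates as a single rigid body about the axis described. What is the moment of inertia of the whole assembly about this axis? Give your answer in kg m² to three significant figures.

Thin disk: I_cm = (1/4)MR² = (1/4)(0.24)(0.218)² = 0.0028514 kg m²; centre at d = 0.358 m, so the parallel axis theorem gives I = 0.0028514 + (0.24)(0.358)² = 0.033611 kg m².
Solid disk: I_cm = (1/2)MR² = (1/2)(5.26)(0.338)² = 0.30046 kg m²; centre at d = 0.371 m, so the parallel axis theorem gives I = 0.30046 + (5.26)(0.371)² = 1.0245 kg m².
Solid cylinder: I_cm = (1/2)MR² = (1/2)(2.98)(0.385)² = 0.22086 kg m²; axis through the centre, so I = 0.22086 kg m².
Total I = 0.033611 + 1.0245 + 0.22086 = 1.2789 kg m².

1.28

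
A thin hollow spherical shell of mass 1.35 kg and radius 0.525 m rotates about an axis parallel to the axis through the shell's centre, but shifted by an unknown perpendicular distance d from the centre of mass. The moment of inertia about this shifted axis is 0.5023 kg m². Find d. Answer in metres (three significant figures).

0.434

About the centre-of-mass axis, I_cm = (2/3)MR² = (2/3)(1.35)(0.525)² = 0.24806 kg m².
Parallel axis theorem: I = I_cm + Md², so Md² = 0.5023 − 0.24806 = 0.25424 kg m².
d = √(0.25424 / 1.35) = 0.43396 m.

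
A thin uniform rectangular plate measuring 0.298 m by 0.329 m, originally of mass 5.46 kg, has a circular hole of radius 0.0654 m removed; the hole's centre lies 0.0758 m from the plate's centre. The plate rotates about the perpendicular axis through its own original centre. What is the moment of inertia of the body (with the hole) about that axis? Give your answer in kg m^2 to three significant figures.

0.0838

Unpierced body about its centre: I₀ = (1/12)M(a²+b²) = (1/12)(5.46)[(0.298)² + (0.329)²] = 0.089655 kg m^2.
The removed disk has mass m = M·πr²/(ab) = (5.46)·π(0.0654)²/(0.298·0.329) = 0.74832 kg (same uniform areal density).
Its moment of inertia about the rotation axis (parallel-axis theorem): I_hole = (1/2)mr² + md² = (1/2)(0.74832)(0.0654)² + (0.74832)(0.0758)² = 0.0058999 kg m^2.
Treating the hole as negative mass, I = I₀ − I_hole = 0.089655 − 0.0058999 = 0.083756 kg m^2.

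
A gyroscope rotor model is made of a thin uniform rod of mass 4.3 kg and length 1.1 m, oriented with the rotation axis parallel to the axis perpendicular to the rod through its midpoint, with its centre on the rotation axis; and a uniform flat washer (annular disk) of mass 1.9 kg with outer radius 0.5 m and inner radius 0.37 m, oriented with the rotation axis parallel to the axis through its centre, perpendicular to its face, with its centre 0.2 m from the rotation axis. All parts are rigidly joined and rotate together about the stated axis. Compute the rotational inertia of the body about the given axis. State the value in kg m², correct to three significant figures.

0.877

Thin rod: I_cm = (1/12)ML² = (1/12)(4.3)(1.1)² = 0.43358 kg m²; axis through the centre, so I = 0.43358 kg m².
Annular disk: I_cm = (1/2)M(R²+r²) = (1/2)(1.9)[(0.5)² + (0.37)²] = 0.36756 kg m²; centre at d = 0.2 m, so I = I_cm + Md² gives I = 0.36756 + (1.9)(0.2)² = 0.44356 kg m².
Total I = 0.43358 + 0.44356 = 0.87714 kg m².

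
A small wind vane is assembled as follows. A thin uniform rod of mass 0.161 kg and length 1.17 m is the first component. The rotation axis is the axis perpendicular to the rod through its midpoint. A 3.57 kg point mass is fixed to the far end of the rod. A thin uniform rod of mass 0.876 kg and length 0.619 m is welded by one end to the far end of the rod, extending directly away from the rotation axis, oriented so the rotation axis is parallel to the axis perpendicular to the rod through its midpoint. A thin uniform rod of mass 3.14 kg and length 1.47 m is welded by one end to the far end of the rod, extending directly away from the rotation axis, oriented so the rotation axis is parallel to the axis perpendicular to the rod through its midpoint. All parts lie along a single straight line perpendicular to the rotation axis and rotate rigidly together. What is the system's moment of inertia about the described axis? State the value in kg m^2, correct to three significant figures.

Thin rod: I_cm = (1/12)ML² = (1/12)(0.161)(1.17)² = 0.018366 kg m^2; axis through the centre, so I = 0.018366 kg m^2.
Point mass: I_cm = 0; centre at d = 0.585 m, so I = I_cm + Md² gives I = 0 + (3.57)(0.585)² = 1.2217 kg m^2.
Thin rod: I_cm = (1/12)ML² = (1/12)(0.876)(0.619)² = 0.027971 kg m^2; centre at d = 0.585 + 0.3095 = 0.8945 m, so I = I_cm + Md² gives I = 0.027971 + (0.876)(0.8945)² = 0.72888 kg m^2.
Thin rod: I_cm = (1/12)ML² = (1/12)(3.14)(1.47)² = 0.56544 kg m^2; centre at d = 0.585 + 0.3095 + 0.3095 + 0.735 = 1.939 m, so I = I_cm + Md² gives I = 0.56544 + (3.14)(1.939)² = 12.371 kg m^2.
Total I = 0.018366 + 1.2217 + 0.72888 + 12.371 = 14.34 kg m^2.

14.3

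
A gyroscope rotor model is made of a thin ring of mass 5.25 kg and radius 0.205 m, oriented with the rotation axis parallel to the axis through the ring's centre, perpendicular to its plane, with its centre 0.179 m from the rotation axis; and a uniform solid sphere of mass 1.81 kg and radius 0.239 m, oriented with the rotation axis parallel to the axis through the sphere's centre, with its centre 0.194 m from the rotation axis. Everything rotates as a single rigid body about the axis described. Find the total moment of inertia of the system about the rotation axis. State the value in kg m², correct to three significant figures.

0.498

Thin ring: I_cm = MR² = (5.25)(0.205)² = 0.22063 kg m²; centre at d = 0.179 m, so I = I_cm + Md² gives I = 0.22063 + (5.25)(0.179)² = 0.38885 kg m².
Solid sphere: I_cm = (2/5)MR² = (2/5)(1.81)(0.239)² = 0.041356 kg m²; centre at d = 0.194 m, so I = I_cm + Md² gives I = 0.041356 + (1.81)(0.194)² = 0.10948 kg m².
Total I = 0.38885 + 0.10948 = 0.49832 kg m².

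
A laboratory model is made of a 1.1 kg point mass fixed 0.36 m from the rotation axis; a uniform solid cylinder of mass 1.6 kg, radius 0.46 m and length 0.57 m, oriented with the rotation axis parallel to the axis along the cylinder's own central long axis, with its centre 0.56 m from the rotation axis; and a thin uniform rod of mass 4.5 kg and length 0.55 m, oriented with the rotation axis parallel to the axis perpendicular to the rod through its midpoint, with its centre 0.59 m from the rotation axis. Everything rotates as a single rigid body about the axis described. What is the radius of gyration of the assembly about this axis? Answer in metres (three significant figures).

Point mass: I_cm = 0; centre at d = 0.36 m, so the parallel axis theorem gives I = 0 + (1.1)(0.36)² = 0.14256 kg m².
Solid cylinder: I_cm = (1/2)MR² = (1/2)(1.6)(0.46)² = 0.16928 kg m²; centre at d = 0.56 m, so the parallel axis theorem gives I = 0.16928 + (1.6)(0.56)² = 0.67104 kg m².
Thin rod: I_cm = (1/12)ML² = (1/12)(4.5)(0.55)² = 0.11344 kg m²; centre at d = 0.59 m, so the parallel axis theorem gives I = 0.11344 + (4.5)(0.59)² = 1.6799 kg m².
Total I = 2.4935 kg m²; total mass M = 7.2 kg.
k = √(I/M) = √(2.4935/7.2) = 0.58849 m.

0.588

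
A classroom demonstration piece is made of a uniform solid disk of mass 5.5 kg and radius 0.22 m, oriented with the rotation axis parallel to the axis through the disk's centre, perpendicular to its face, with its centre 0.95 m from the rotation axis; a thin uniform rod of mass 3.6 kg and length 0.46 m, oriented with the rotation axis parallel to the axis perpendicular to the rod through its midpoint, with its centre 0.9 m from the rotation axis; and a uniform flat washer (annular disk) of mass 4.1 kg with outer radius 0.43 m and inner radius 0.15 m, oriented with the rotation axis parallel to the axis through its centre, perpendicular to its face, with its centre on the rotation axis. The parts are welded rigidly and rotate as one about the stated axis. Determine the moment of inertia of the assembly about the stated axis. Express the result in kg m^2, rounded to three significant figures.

Solid disk: I_cm = (1/2)MR² = (1/2)(5.5)(0.22)² = 0.1331 kg m^2; centre at d = 0.95 m, so I = I_cm + Md² gives I = 0.1331 + (5.5)(0.95)² = 5.0968 kg m^2.
Thin rod: I_cm = (1/12)ML² = (1/12)(3.6)(0.46)² = 0.06348 kg m^2; centre at d = 0.9 m, so I = I_cm + Md² gives I = 0.06348 + (3.6)(0.9)² = 2.9795 kg m^2.
Annular disk: I_cm = (1/2)M(R²+r²) = (1/2)(4.1)[(0.43)² + (0.15)²] = 0.42517 kg m^2; axis through the centre, so I = 0.42517 kg m^2.
Total I = 5.0968 + 2.9795 + 0.42517 = 8.5015 kg m^2.

8.50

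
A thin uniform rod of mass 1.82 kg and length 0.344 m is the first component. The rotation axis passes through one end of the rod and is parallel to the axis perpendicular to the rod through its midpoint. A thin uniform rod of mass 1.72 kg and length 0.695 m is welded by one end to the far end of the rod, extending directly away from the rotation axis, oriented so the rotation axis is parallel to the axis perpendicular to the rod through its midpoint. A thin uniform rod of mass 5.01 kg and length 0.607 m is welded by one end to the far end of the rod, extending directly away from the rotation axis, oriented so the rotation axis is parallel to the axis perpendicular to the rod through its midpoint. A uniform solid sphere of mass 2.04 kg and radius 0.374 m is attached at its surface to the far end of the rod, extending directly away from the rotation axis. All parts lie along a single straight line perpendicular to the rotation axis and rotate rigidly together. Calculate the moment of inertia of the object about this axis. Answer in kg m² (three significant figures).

Thin rod: I_cm = (1/12)ML² = (1/12)(1.82)(0.344)² = 0.017948 kg m²; centre at d = 0.172 m, so I = I_cm + Md² gives I = 0.017948 + (1.82)(0.172)² = 0.071791 kg m².
Thin rod: I_cm = (1/12)ML² = (1/12)(1.72)(0.695)² = 0.069234 kg m²; centre at d = 0.172 + 0.172 + 0.3475 = 0.6915 m, so I = I_cm + Md² gives I = 0.069234 + (1.72)(0.6915)² = 0.89169 kg m².
Thin rod: I_cm = (1/12)ML² = (1/12)(5.01)(0.607)² = 0.15383 kg m²; centre at d = 0.172 + 0.172 + 0.3475 + 0.3475 + 0.3035 = 1.3425 m, so I = I_cm + Md² gives I = 0.15383 + (5.01)(1.3425)² = 9.1834 kg m².
Solid sphere: I_cm = (2/5)MR² = (2/5)(2.04)(0.374)² = 0.11414 kg m²; centre at d = 0.172 + 0.172 + 0.3475 + 0.3475 + 0.3035 + 0.3035 + 0.374 = 2.02 m, so I = I_cm + Md² gives I = 0.11414 + (2.04)(2.02)² = 8.4382 kg m².
Total I = 0.071791 + 0.89169 + 9.1834 + 8.4382 = 18.585 kg m².

18.6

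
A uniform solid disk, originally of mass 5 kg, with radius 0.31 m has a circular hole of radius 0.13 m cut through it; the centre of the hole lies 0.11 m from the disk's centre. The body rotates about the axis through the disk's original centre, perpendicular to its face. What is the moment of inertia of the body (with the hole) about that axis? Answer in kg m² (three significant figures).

0.222

Unpierced body about its centre: I₀ = (1/2)MR² = (1/2)(5)(0.31)² = 0.24025 kg m².
The removed disk has mass m = M·(r/R)² = (5)(0.13/0.31)² = 0.87929 kg (same uniform areal density).
Its moment of inertia about the rotation axis (parallel-axis theorem): I_hole = (1/2)mr² + md² = (1/2)(0.87929)(0.13)² + (0.87929)(0.11)² = 0.018069 kg m².
Treating the hole as negative mass, I = I₀ − I_hole = 0.24025 − 0.018069 = 0.22218 kg m².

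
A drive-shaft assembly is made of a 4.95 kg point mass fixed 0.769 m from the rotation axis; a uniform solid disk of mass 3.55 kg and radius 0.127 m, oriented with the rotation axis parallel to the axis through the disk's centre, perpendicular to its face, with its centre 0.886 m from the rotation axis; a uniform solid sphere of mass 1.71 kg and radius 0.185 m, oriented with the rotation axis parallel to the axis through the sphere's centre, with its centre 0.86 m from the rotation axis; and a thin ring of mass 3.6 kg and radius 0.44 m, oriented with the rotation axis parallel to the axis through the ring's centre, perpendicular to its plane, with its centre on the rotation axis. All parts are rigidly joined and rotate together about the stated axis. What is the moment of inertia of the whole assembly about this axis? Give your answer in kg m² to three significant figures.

7.73

Point mass: I_cm = 0; centre at d = 0.769 m, so the parallel axis theorem gives I = 0 + (4.95)(0.769)² = 2.9272 kg m².
Solid disk: I_cm = (1/2)MR² = (1/2)(3.55)(0.127)² = 0.028629 kg m²; centre at d = 0.886 m, so the parallel axis theorem gives I = 0.028629 + (3.55)(0.886)² = 2.8154 kg m².
Solid sphere: I_cm = (2/5)MR² = (2/5)(1.71)(0.185)² = 0.02341 kg m²; centre at d = 0.86 m, so the parallel axis theorem gives I = 0.02341 + (1.71)(0.86)² = 1.2881 kg m².
Thin ring: I_cm = MR² = (3.6)(0.44)² = 0.69696 kg m²; axis through the centre, so I = 0.69696 kg m².
Total I = 2.9272 + 2.8154 + 1.2881 + 0.69696 = 7.7277 kg m².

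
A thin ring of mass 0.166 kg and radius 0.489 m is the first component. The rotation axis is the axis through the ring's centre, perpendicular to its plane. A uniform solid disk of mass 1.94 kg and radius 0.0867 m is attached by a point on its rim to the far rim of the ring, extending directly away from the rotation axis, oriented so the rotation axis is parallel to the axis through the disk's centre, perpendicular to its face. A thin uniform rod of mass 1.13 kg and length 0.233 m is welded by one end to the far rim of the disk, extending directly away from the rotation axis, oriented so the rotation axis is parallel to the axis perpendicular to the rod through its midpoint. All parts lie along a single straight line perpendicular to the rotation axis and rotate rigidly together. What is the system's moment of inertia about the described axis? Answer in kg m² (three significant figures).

1.38

Thin ring: I_cm = MR² = (0.166)(0.489)² = 0.039694 kg m²; axis through the centre, so I = 0.039694 kg m².
Solid disk: I_cm = (1/2)MR² = (1/2)(1.94)(0.0867)² = 0.0072914 kg m²; centre at d = 0.489 + 0.0867 = 0.5757 m, so I = I_cm + Md² gives I = 0.0072914 + (1.94)(0.5757)² = 0.65027 kg m².
Thin rod: I_cm = (1/12)ML² = (1/12)(1.13)(0.233)² = 0.0051122 kg m²; centre at d = 0.489 + 0.0867 + 0.0867 + 0.1165 = 0.7789 m, so I = I_cm + Md² gives I = 0.0051122 + (1.13)(0.7789)² = 0.69067 kg m².
Total I = 0.039694 + 0.65027 + 0.69067 = 1.3806 kg m².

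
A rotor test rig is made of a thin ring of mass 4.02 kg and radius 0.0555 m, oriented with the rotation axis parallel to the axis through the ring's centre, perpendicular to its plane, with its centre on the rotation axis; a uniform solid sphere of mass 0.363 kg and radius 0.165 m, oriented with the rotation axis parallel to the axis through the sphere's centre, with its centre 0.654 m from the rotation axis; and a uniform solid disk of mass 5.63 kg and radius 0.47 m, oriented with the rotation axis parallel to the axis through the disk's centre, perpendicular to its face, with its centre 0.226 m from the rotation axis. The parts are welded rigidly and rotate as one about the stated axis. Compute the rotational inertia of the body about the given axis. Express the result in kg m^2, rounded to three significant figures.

Thin ring: I_cm = MR² = (4.02)(0.0555)² = 0.012383 kg m^2; axis through the centre, so I = 0.012383 kg m^2.
Solid sphere: I_cm = (2/5)MR² = (2/5)(0.363)(0.165)² = 0.0039531 kg m^2; centre at d = 0.654 m, so the parallel axis theorem gives I = 0.0039531 + (0.363)(0.654)² = 0.15921 kg m^2.
Solid disk: I_cm = (1/2)MR² = (1/2)(5.63)(0.47)² = 0.62183 kg m^2; centre at d = 0.226 m, so the parallel axis theorem gives I = 0.62183 + (5.63)(0.226)² = 0.90939 kg m^2.
Total I = 0.012383 + 0.15921 + 0.90939 = 1.081 kg m^2.

1.08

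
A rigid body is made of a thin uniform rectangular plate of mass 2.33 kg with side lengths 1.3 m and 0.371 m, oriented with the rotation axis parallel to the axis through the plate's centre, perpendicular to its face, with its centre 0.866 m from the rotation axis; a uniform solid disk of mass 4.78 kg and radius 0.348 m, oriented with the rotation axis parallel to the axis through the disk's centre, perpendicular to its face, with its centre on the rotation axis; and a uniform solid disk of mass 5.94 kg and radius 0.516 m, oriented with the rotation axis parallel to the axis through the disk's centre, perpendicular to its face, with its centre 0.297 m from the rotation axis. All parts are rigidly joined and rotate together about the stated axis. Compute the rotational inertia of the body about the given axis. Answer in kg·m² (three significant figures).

Rectangular plate: I_cm = (1/12)M(a²+b²) = (1/12)(2.33)[(1.3)² + (0.371)²] = 0.35487 kg·m²; centre at d = 0.866 m, so I = I_cm + Md² gives I = 0.35487 + (2.33)(0.866)² = 2.1023 kg·m².
Solid disk: I_cm = (1/2)MR² = (1/2)(4.78)(0.348)² = 0.28944 kg·m²; axis through the centre, so I = 0.28944 kg·m².
Solid disk: I_cm = (1/2)MR² = (1/2)(5.94)(0.516)² = 0.79078 kg·m²; centre at d = 0.297 m, so I = I_cm + Md² gives I = 0.79078 + (5.94)(0.297)² = 1.3147 kg·m².
Total I = 2.1023 + 0.28944 + 1.3147 = 3.7064 kg·m².

3.71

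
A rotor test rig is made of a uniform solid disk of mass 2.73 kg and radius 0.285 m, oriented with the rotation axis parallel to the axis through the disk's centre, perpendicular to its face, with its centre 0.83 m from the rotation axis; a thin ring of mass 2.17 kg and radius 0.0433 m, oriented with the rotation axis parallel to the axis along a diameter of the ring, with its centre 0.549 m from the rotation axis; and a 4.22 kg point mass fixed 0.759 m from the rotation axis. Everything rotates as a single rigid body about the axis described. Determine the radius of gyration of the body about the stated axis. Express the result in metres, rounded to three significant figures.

0.746

Solid disk: I_cm = (1/2)MR² = (1/2)(2.73)(0.285)² = 0.11087 kg·m²; centre at d = 0.83 m, so I = I_cm + Md² gives I = 0.11087 + (2.73)(0.83)² = 1.9916 kg·m².
Thin ring: I_cm = (1/2)MR² = (1/2)(2.17)(0.0433)² = 0.0020343 kg·m²; centre at d = 0.549 m, so I = I_cm + Md² gives I = 0.0020343 + (2.17)(0.549)² = 0.65607 kg·m².
Point mass: I_cm = 0; centre at d = 0.759 m, so I = I_cm + Md² gives I = 0 + (4.22)(0.759)² = 2.4311 kg·m².
Total I = 5.0787 kg·m²; total mass M = 9.12 kg.
k = √(I/M) = √(5.0787/9.12) = 0.74624 m.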